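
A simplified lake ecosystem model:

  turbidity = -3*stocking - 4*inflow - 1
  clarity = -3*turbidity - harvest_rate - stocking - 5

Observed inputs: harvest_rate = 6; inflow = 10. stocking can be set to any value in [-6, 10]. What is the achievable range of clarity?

64 to 192

Substituting into the turbidity equation gives turbidity = -3*stocking - 41.
So clarity = 8*stocking + 112.
Linear in stocking, so extremes are at the endpoints: stocking = -6 gives clarity = 64; stocking = 10 gives clarity = 192.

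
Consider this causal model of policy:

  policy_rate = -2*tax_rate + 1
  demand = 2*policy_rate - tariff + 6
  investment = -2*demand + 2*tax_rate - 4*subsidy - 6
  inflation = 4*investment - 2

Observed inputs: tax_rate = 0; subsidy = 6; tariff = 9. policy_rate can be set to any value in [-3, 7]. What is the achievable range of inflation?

Intervening on policy_rate fixes its value directly, overriding its dependence on tax_rate.
Substituting into the demand equation gives demand = 2*policy_rate - 3.
Substituting into the investment equation gives investment = -4*policy_rate - 24.
Substituting into the inflation equation gives inflation = -16*policy_rate - 98.
Linear in policy_rate, so extremes are at the endpoints: policy_rate = -3 gives inflation = -50; policy_rate = 7 gives inflation = -210.

-210 to -50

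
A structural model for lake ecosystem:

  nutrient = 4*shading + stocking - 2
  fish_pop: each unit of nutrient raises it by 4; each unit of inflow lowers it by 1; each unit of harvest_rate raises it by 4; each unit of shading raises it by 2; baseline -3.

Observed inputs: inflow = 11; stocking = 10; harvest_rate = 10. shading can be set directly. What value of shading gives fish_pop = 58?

Substituting into the nutrient equation gives nutrient = 4*shading + 8.
Substituting into the fish_pop equation gives fish_pop = 18*shading + 58.
Solve 18*shading + 58 = 58: shading = (58 - 58) / 18 = 0.

shading = 0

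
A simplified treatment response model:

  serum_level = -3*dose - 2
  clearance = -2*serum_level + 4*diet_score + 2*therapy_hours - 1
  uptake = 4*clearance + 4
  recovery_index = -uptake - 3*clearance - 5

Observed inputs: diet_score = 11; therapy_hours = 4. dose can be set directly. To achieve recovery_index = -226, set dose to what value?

dose = -4

Substituting into the clearance equation gives clearance = 6*dose + 55.
This gives uptake = 24*dose + 224.
Substituting into the recovery_index equation gives recovery_index = -42*dose - 394.
Solve -42*dose - 394 = -226: dose = (-226 + 394) / -42 = -4.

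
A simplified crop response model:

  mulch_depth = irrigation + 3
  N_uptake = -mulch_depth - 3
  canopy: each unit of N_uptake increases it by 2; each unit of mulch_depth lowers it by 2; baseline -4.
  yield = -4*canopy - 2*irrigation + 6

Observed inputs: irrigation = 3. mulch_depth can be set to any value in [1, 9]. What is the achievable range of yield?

Intervening on mulch_depth fixes its value directly, overriding its dependence on irrigation.
Substituting into the canopy equation gives canopy = -4*mulch_depth - 10.
So yield = 16*mulch_depth + 40.
Linear in mulch_depth, so extremes are at the endpoints: mulch_depth = 1 gives yield = 56; mulch_depth = 9 gives yield = 184.

56 to 184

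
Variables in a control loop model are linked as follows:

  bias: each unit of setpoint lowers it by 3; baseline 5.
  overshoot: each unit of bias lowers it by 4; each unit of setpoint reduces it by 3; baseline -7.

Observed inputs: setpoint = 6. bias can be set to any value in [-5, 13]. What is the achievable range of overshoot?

-77 to -5

Intervening on bias fixes its value directly, overriding its dependence on setpoint.
Substituting into the overshoot equation gives overshoot = -4*bias - 25.
Linear in bias, so extremes are at the endpoints: bias = -5 gives overshoot = -5; bias = 13 gives overshoot = -77.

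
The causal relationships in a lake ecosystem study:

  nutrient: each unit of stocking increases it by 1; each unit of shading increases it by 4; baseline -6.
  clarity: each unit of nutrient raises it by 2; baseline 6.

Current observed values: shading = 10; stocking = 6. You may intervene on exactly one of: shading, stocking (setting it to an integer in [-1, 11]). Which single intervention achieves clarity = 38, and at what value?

set shading = 4

Intervening on shading: with other inputs at their observed values, clarity = 8*shading + 6. Solving for 38 gives shading = 4, within [-1, 11].
Intervening on stocking: clarity = 2*stocking + 74. Reaching 38 requires stocking = -18, outside [-1, 11].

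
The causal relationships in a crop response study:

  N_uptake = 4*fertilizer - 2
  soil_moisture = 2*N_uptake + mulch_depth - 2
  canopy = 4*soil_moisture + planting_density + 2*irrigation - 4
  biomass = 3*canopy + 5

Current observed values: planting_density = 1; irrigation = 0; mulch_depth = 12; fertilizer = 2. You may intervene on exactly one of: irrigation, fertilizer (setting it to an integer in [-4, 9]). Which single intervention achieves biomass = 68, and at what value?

Intervening on irrigation: biomass = 6*irrigation + 260. Reaching 68 requires irrigation = -32, outside [-4, 9].
Intervening on fertilizer: with other inputs at their observed values, biomass = 96*fertilizer + 68. Solving for 68 gives fertilizer = 0, within [-4, 9].

set fertilizer = 0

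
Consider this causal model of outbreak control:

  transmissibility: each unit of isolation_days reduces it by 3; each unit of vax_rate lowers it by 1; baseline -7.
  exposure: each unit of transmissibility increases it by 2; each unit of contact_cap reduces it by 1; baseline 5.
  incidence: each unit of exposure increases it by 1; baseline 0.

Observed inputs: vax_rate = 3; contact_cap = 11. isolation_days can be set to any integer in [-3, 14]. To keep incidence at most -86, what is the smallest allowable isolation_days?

Substituting into the transmissibility equation gives transmissibility = -3*isolation_days - 10.
Substituting into the exposure equation gives exposure = -6*isolation_days - 26.
So incidence = -6*isolation_days - 26.
Require -6*isolation_days - 26 ≤ -86, so isolation_days ≥ 10.
The smallest integer in [-3, 14] satisfying this is 10.

isolation_days = 10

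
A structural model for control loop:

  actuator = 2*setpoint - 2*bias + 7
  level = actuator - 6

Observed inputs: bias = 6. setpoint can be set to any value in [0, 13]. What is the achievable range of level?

-11 to 15

Substituting into the actuator equation gives actuator = 2*setpoint - 5.
Substituting into the level equation gives level = 2*setpoint - 11.
Linear in setpoint, so extremes are at the endpoints: setpoint = 0 gives level = -11; setpoint = 13 gives level = 15.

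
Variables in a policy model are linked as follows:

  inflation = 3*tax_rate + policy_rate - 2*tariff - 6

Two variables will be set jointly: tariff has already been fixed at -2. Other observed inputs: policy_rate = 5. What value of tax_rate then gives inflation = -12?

tax_rate = -5

With tariff held at -2:
Substituting into the inflation equation gives inflation = 3*tax_rate + 3.
Solve 3*tax_rate + 3 = -12: tax_rate = (-12 - 3) / 3 = -5.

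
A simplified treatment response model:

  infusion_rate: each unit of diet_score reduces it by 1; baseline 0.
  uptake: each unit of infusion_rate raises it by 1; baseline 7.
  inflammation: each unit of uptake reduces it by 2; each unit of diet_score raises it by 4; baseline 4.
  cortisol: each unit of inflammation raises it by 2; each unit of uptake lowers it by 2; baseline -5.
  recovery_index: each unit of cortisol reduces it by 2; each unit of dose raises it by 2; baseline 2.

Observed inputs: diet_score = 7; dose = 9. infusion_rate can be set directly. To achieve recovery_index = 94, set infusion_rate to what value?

Intervening on infusion_rate fixes its value directly, overriding its dependence on diet_score.
Substituting into the inflammation equation gives inflammation = -2*infusion_rate + 18.
So cortisol = -6*infusion_rate + 17.
Substituting into the recovery_index equation gives recovery_index = 12*infusion_rate - 14.
Solve 12*infusion_rate - 14 = 94: infusion_rate = (94 + 14) / 12 = 9.

infusion_rate = 9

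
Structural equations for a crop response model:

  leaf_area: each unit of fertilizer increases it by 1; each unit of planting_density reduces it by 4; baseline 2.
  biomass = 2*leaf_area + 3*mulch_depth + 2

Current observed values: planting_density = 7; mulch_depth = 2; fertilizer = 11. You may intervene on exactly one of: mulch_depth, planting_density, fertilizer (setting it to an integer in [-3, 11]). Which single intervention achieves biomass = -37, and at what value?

set mulch_depth = -3

Intervening on mulch_depth: with other inputs at their observed values, biomass = 3*mulch_depth - 28. Solving for -37 gives mulch_depth = -3, within [-3, 11].
Intervening on planting_density: biomass = -8*planting_density + 34. Reaching -37 requires planting_density = 71/8, not an integer.
Intervening on fertilizer: biomass = 2*fertilizer - 44. Reaching -37 requires fertilizer = 7/2, not an integer.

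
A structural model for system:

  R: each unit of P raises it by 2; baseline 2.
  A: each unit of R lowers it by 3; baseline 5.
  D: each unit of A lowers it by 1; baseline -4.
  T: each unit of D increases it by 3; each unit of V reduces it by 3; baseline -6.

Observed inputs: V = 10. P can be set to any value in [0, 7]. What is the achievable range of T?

-45 to 81

Substituting into the A equation gives A = -6*P - 1.
Substituting into the D equation gives D = 6*P - 3.
This gives T = 18*P - 45.
Linear in P, so extremes are at the endpoints: P = 0 gives T = -45; P = 7 gives T = 81.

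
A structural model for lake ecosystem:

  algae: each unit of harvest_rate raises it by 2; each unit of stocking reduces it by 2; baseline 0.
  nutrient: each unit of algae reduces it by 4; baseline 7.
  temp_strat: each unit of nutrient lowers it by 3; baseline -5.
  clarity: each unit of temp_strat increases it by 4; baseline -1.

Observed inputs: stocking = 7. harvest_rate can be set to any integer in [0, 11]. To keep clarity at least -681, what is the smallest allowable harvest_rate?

harvest_rate = 1

Substituting into the algae equation gives algae = 2*harvest_rate - 14.
Substituting into the nutrient equation gives nutrient = -8*harvest_rate + 63.
So temp_strat = 24*harvest_rate - 194.
So clarity = 96*harvest_rate - 777.
Require 96*harvest_rate - 777 ≥ -681, so harvest_rate ≥ 1.
The smallest integer in [0, 11] satisfying this is 1.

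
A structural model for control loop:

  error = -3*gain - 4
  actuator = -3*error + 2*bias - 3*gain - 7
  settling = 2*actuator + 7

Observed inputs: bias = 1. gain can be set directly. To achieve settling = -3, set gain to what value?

gain = -2

Substituting into the actuator equation gives actuator = 6*gain + 7.
settling becomes 12*gain + 21.
Solve 12*gain + 21 = -3: gain = (-3 - 21) / 12 = -2.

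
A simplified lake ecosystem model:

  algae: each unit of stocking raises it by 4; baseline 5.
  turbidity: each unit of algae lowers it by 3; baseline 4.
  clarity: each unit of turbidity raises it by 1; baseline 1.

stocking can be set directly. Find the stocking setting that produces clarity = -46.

Substituting into the turbidity equation gives turbidity = -12*stocking - 11.
Substituting into the clarity equation gives clarity = -12*stocking - 10.
Solve -12*stocking - 10 = -46: stocking = (-46 + 10) / -12 = 3.

stocking = 3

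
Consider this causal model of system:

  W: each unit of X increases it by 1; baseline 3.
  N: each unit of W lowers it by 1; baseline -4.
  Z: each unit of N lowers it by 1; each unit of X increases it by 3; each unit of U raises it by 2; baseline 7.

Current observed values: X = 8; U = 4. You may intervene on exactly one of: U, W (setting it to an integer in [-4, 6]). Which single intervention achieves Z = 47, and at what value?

set W = 4

Intervening on U: Z = 2*U + 46. Reaching 47 requires U = 1/2, not an integer.
Intervening on W: with other inputs at their observed values, Z = W + 43. Solving for 47 gives W = 4, within [-4, 6].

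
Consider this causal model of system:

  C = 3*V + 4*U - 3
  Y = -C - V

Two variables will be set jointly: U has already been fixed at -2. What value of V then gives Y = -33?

V = 11

With U held at -2:
Substituting into the C equation gives C = 3*V - 11.
Y becomes -4*V + 11.
Solve -4*V + 11 = -33: V = (-33 - 11) / -4 = 11.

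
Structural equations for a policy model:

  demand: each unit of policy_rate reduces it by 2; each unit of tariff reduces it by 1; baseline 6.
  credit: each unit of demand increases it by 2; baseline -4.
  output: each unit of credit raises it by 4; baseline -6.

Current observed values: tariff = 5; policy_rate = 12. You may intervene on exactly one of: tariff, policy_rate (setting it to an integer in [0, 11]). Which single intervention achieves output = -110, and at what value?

Intervening on tariff: output = -8*tariff - 166. Reaching -110 requires tariff = -7, outside [0, 11].
Intervening on policy_rate: with other inputs at their observed values, output = -16*policy_rate - 14. Solving for -110 gives policy_rate = 6, within [0, 11].

set policy_rate = 6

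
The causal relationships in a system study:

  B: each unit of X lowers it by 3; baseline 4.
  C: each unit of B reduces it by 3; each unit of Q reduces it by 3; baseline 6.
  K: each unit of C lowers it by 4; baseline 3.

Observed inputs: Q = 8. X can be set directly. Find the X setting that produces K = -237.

Substituting into the C equation gives C = 9*X - 30.
This gives K = -36*X + 123.
Solve -36*X + 123 = -237: X = (-237 - 123) / -36 = 10.

X = 10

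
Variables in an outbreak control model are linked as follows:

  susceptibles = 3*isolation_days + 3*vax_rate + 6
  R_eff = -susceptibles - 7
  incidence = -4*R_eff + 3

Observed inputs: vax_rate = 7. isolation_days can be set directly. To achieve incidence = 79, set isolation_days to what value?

isolation_days = -5

Substituting into the susceptibles equation gives susceptibles = 3*isolation_days + 27.
So R_eff = -3*isolation_days - 34.
Substituting into the incidence equation gives incidence = 12*isolation_days + 139.
Solve 12*isolation_days + 139 = 79: isolation_days = (79 - 139) / 12 = -5.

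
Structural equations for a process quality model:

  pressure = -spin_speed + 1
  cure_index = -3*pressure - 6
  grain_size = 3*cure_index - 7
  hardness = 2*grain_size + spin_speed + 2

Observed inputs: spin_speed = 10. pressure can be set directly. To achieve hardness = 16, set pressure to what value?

Intervening on pressure fixes its value directly, overriding its dependence on spin_speed.
Substituting into the grain_size equation gives grain_size = -9*pressure - 25.
hardness becomes -18*pressure - 38.
Solve -18*pressure - 38 = 16: pressure = (16 + 38) / -18 = -3.

pressure = -3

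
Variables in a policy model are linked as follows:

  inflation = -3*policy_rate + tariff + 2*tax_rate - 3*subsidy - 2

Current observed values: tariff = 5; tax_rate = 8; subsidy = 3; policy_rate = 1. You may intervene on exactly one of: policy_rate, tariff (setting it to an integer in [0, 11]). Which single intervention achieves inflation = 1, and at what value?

Intervening on policy_rate: with other inputs at their observed values, inflation = -3*policy_rate + 10. Solving for 1 gives policy_rate = 3, within [0, 11].
Intervening on tariff: inflation = tariff + 2. Reaching 1 requires tariff = -1, outside [0, 11].

set policy_rate = 3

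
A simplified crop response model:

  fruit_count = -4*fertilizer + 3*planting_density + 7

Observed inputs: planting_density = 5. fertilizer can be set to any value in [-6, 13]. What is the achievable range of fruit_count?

Substituting into the fruit_count equation gives fruit_count = -4*fertilizer + 22.
Linear in fertilizer, so extremes are at the endpoints: fertilizer = -6 gives fruit_count = 46; fertilizer = 13 gives fruit_count = -30.

-30 to 46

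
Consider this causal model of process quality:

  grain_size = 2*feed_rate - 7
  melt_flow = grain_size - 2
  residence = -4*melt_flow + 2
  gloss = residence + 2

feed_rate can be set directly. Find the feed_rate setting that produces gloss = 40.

Substituting into the melt_flow equation gives melt_flow = 2*feed_rate - 9.
Substituting into the residence equation gives residence = -8*feed_rate + 38.
Substituting into the gloss equation gives gloss = -8*feed_rate + 40.
Solve -8*feed_rate + 40 = 40: feed_rate = (40 - 40) / -8 = 0.

feed_rate = 0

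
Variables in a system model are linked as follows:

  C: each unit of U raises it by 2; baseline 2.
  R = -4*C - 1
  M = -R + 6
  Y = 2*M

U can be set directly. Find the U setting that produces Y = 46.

Substituting into the R equation gives R = -8*U - 9.
Substituting into the M equation gives M = 8*U + 15.
Substituting into the Y equation gives Y = 16*U + 30.
Solve 16*U + 30 = 46: U = (46 - 30) / 16 = 1.

U = 1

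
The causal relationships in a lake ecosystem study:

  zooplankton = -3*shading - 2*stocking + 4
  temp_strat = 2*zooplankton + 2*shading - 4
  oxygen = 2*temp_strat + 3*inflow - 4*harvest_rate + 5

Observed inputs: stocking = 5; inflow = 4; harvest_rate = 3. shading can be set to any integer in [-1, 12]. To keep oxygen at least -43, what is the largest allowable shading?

shading = 2

Substituting into the zooplankton equation gives zooplankton = -3*shading - 6.
So temp_strat = -4*shading - 16.
So oxygen = -8*shading - 27.
Require -8*shading - 27 ≥ -43, so shading ≤ 2.
The largest integer in [-1, 12] satisfying this is 2.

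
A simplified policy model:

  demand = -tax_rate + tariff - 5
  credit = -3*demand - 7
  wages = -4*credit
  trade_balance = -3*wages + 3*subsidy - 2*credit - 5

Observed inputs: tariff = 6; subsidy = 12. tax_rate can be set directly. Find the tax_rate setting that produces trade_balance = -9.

Substituting into the demand equation gives demand = -tax_rate + 1.
Substituting into the credit equation gives credit = 3*tax_rate - 10.
Substituting into the wages equation gives wages = -12*tax_rate + 40.
This gives trade_balance = 30*tax_rate - 69.
Solve 30*tax_rate - 69 = -9: tax_rate = (-9 + 69) / 30 = 2.

tax_rate = 2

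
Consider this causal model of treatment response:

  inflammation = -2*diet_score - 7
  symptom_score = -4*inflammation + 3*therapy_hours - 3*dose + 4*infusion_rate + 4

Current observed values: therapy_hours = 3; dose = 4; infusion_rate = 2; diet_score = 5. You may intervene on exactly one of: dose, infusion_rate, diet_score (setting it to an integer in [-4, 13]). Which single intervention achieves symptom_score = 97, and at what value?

Intervening on dose: symptom_score = -3*dose + 89. Reaching 97 requires dose = -8/3, not an integer.
Intervening on infusion_rate: with other inputs at their observed values, symptom_score = 4*infusion_rate + 69. Solving for 97 gives infusion_rate = 7, within [-4, 13].
Intervening on diet_score: symptom_score = 8*diet_score + 37. Reaching 97 requires diet_score = 15/2, not an integer.

set infusion_rate = 7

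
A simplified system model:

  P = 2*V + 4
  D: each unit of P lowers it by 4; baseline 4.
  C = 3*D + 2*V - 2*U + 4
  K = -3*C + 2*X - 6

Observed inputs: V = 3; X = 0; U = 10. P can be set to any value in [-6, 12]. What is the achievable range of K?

Intervening on P fixes its value directly, overriding its dependence on V.
Substituting into the C equation gives C = -12*P + 2.
Substituting into the K equation gives K = 36*P - 12.
Linear in P, so extremes are at the endpoints: P = -6 gives K = -228; P = 12 gives K = 420.

-228 to 420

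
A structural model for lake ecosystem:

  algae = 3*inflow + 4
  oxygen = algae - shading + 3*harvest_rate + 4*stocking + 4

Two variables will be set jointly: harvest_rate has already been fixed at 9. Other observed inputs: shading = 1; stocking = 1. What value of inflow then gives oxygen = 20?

inflow = -6

With harvest_rate held at 9:
Substituting into the oxygen equation gives oxygen = 3*inflow + 38.
Solve 3*inflow + 38 = 20: inflow = (20 - 38) / 3 = -6.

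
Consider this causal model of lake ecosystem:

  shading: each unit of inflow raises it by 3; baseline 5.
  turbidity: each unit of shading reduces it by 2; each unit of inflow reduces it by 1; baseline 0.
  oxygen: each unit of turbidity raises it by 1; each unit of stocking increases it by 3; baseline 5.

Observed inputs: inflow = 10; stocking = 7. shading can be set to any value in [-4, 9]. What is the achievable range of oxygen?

Intervening on shading fixes its value directly, overriding its dependence on inflow.
Substituting into the turbidity equation gives turbidity = -2*shading - 10.
Substituting into the oxygen equation gives oxygen = -2*shading + 16.
Linear in shading, so extremes are at the endpoints: shading = -4 gives oxygen = 24; shading = 9 gives oxygen = -2.

-2 to 24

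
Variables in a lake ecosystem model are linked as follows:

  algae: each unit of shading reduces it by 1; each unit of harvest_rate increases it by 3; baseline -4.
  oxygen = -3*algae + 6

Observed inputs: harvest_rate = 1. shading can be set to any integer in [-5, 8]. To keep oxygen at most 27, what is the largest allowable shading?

shading = 6

Substituting into the algae equation gives algae = -shading - 1.
oxygen becomes 3*shading + 9.
Require 3*shading + 9 ≤ 27, so shading ≤ 6.
The largest integer in [-5, 8] satisfying this is 6.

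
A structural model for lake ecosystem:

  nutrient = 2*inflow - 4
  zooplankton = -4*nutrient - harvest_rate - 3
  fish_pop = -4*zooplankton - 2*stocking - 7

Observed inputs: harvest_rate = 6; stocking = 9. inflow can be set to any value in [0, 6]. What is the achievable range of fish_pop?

Substituting into the zooplankton equation gives zooplankton = -8*inflow + 7.
Substituting into the fish_pop equation gives fish_pop = 32*inflow - 53.
Linear in inflow, so extremes are at the endpoints: inflow = 0 gives fish_pop = -53; inflow = 6 gives fish_pop = 139.

-53 to 139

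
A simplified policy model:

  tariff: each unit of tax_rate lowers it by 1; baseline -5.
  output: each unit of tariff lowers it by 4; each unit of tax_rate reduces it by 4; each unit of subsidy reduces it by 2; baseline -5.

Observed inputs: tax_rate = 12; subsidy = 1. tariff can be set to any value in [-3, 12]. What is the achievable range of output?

-103 to -43

Intervening on tariff fixes its value directly, overriding its dependence on tax_rate.
Substituting into the output equation gives output = -4*tariff - 55.
Linear in tariff, so extremes are at the endpoints: tariff = -3 gives output = -43; tariff = 12 gives output = -103.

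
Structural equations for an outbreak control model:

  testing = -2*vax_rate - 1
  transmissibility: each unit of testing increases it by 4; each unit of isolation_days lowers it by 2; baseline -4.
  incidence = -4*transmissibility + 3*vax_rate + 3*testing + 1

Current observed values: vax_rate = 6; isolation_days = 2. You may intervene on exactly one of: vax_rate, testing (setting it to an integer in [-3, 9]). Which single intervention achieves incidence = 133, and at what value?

set vax_rate = 3

Intervening on vax_rate: with other inputs at their observed values, incidence = 29*vax_rate + 46. Solving for 133 gives vax_rate = 3, within [-3, 9].
Intervening on testing: incidence = -13*testing + 51. Reaching 133 requires testing = -82/13, not an integer.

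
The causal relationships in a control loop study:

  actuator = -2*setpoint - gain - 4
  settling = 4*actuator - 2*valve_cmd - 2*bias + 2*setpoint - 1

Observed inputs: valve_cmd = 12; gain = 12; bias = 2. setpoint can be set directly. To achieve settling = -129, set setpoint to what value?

Substituting into the actuator equation gives actuator = -2*setpoint - 16.
Substituting into the settling equation gives settling = -6*setpoint - 93.
Solve -6*setpoint - 93 = -129: setpoint = (-129 + 93) / -6 = 6.

setpoint = 6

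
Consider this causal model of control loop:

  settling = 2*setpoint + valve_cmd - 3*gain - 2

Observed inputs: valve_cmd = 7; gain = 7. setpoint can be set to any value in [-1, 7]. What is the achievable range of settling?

Substituting into the settling equation gives settling = 2*setpoint - 16.
Linear in setpoint, so extremes are at the endpoints: setpoint = -1 gives settling = -18; setpoint = 7 gives settling = -2.

-18 to -2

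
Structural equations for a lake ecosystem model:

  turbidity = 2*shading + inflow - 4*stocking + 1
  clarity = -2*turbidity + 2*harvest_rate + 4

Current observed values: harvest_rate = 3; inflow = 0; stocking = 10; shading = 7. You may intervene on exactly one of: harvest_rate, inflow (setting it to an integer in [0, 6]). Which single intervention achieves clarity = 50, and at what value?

Intervening on harvest_rate: clarity = 2*harvest_rate + 54. Reaching 50 requires harvest_rate = -2, outside [0, 6].
Intervening on inflow: with other inputs at their observed values, clarity = -2*inflow + 60. Solving for 50 gives inflow = 5, within [0, 6].

set inflow = 5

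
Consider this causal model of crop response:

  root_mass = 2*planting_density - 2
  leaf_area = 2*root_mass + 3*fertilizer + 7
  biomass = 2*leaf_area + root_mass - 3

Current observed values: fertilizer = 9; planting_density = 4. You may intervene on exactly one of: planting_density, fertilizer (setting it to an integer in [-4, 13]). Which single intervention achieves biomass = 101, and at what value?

Intervening on planting_density: biomass = 10*planting_density + 55. Reaching 101 requires planting_density = 23/5, not an integer.
Intervening on fertilizer: with other inputs at their observed values, biomass = 6*fertilizer + 41. Solving for 101 gives fertilizer = 10, within [-4, 13].

set fertilizer = 10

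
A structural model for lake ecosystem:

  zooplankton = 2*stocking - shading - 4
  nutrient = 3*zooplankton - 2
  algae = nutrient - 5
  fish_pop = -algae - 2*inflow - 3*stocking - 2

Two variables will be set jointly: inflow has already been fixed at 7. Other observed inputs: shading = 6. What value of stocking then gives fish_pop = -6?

With inflow held at 7:
Substituting into the zooplankton equation gives zooplankton = 2*stocking - 10.
Substituting into the nutrient equation gives nutrient = 6*stocking - 32.
Substituting into the algae equation gives algae = 6*stocking - 37.
fish_pop becomes -9*stocking + 21.
Solve -9*stocking + 21 = -6: stocking = (-6 - 21) / -9 = 3.

stocking = 3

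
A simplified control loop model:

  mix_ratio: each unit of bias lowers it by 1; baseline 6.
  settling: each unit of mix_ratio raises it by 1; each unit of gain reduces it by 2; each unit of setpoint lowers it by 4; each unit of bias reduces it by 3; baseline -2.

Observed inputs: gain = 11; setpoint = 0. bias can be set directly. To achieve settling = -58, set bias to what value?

Substituting into the settling equation gives settling = -4*bias - 18.
Solve -4*bias - 18 = -58: bias = (-58 + 18) / -4 = 10.

bias = 10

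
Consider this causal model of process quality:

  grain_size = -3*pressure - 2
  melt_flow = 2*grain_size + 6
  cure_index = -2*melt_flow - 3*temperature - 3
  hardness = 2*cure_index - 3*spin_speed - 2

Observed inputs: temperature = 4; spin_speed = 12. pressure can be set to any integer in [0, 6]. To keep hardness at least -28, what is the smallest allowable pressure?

pressure = 2

Substituting into the melt_flow equation gives melt_flow = -6*pressure + 2.
Substituting into the cure_index equation gives cure_index = 12*pressure - 19.
Substituting into the hardness equation gives hardness = 24*pressure - 76.
Require 24*pressure - 76 ≥ -28, so pressure ≥ 2.
The smallest integer in [0, 6] satisfying this is 2.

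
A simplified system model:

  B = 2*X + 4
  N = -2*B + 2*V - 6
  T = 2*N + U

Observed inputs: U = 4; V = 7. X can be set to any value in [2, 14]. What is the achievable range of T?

-108 to -12

Substituting into the N equation gives N = -4*X.
Substituting into the T equation gives T = -8*X + 4.
Linear in X, so extremes are at the endpoints: X = 2 gives T = -12; X = 14 gives T = -108.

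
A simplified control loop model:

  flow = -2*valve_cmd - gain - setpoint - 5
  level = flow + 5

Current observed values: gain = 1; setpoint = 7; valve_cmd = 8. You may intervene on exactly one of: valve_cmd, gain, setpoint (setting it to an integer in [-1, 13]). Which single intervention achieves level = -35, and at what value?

Intervening on valve_cmd: level = -2*valve_cmd - 8. Reaching -35 requires valve_cmd = 27/2, not an integer.
Intervening on gain: with other inputs at their observed values, level = -gain - 23. Solving for -35 gives gain = 12, within [-1, 13].
Intervening on setpoint: level = -setpoint - 17. Reaching -35 requires setpoint = 18, outside [-1, 13].

set gain = 12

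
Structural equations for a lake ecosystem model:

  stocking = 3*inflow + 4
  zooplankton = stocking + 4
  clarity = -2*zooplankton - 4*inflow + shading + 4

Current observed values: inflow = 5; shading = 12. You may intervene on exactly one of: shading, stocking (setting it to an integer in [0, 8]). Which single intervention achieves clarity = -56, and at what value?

set shading = 6

Intervening on shading: with other inputs at their observed values, clarity = shading - 62. Solving for -56 gives shading = 6, within [0, 8].
Intervening on stocking: clarity = -2*stocking - 12. Reaching -56 requires stocking = 22, outside [0, 8].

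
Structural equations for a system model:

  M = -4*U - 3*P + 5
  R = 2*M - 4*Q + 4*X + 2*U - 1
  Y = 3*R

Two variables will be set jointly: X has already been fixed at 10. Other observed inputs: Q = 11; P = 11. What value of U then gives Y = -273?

With X held at 10:
Substituting into the M equation gives M = -4*U - 28.
Substituting into the R equation gives R = -6*U - 61.
Substituting into the Y equation gives Y = -18*U - 183.
Solve -18*U - 183 = -273: U = (-273 + 183) / -18 = 5.

U = 5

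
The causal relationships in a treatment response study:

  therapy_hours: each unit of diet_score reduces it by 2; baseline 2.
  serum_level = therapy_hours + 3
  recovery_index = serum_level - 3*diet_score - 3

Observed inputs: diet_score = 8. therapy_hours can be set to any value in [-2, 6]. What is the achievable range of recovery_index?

Intervening on therapy_hours fixes its value directly, overriding its dependence on diet_score.
Substituting into the recovery_index equation gives recovery_index = therapy_hours - 24.
Linear in therapy_hours, so extremes are at the endpoints: therapy_hours = -2 gives recovery_index = -26; therapy_hours = 6 gives recovery_index = -18.

-26 to -18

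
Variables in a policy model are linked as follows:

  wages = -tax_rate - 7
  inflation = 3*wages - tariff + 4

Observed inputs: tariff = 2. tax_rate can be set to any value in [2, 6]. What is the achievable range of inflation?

Substituting into the inflation equation gives inflation = -3*tax_rate - 19.
Linear in tax_rate, so extremes are at the endpoints: tax_rate = 2 gives inflation = -25; tax_rate = 6 gives inflation = -37.

-37 to -25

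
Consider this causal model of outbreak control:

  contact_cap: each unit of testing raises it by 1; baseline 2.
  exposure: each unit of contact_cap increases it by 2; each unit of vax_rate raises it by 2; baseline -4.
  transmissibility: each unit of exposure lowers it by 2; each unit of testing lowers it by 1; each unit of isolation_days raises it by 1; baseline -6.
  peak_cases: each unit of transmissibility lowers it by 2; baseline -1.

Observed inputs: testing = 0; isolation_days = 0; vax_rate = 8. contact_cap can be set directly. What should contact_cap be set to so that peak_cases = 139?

contact_cap = 10

Intervening on contact_cap fixes its value directly, overriding its dependence on testing.
Substituting into the exposure equation gives exposure = 2*contact_cap + 12.
Substituting into the transmissibility equation gives transmissibility = -4*contact_cap - 30.
Substituting into the peak_cases equation gives peak_cases = 8*contact_cap + 59.
Solve 8*contact_cap + 59 = 139: contact_cap = (139 - 59) / 8 = 10.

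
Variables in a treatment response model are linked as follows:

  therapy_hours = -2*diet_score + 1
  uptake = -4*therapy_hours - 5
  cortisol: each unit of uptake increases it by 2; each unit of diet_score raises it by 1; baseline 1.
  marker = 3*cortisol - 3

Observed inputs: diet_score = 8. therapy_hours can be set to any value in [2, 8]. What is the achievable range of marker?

-198 to -54

Intervening on therapy_hours fixes its value directly, overriding its dependence on diet_score.
Substituting into the cortisol equation gives cortisol = -8*therapy_hours - 1.
So marker = -24*therapy_hours - 6.
Linear in therapy_hours, so extremes are at the endpoints: therapy_hours = 2 gives marker = -54; therapy_hours = 8 gives marker = -198.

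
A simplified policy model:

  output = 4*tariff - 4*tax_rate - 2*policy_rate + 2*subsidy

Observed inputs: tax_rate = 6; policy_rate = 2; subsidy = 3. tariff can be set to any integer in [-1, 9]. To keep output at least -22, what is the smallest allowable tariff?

Substituting into the output equation gives output = 4*tariff - 22.
Require 4*tariff - 22 ≥ -22, so tariff ≥ 0.
The smallest integer in [-1, 9] satisfying this is 0.

tariff = 0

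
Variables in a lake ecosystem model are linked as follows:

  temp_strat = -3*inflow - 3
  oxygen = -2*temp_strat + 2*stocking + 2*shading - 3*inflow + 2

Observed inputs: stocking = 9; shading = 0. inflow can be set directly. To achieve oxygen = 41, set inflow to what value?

Substituting into the oxygen equation gives oxygen = 3*inflow + 26.
Solve 3*inflow + 26 = 41: inflow = (41 - 26) / 3 = 5.

inflow = 5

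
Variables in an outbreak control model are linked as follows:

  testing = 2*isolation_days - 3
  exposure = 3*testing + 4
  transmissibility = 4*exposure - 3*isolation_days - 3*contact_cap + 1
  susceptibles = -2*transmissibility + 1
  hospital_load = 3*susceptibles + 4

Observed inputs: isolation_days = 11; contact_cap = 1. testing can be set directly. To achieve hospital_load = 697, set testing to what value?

Intervening on testing fixes its value directly, overriding its dependence on isolation_days.
Substituting into the transmissibility equation gives transmissibility = 12*testing - 19.
Substituting into the susceptibles equation gives susceptibles = -24*testing + 39.
So hospital_load = -72*testing + 121.
Solve -72*testing + 121 = 697: testing = (697 - 121) / -72 = -8.

testing = -8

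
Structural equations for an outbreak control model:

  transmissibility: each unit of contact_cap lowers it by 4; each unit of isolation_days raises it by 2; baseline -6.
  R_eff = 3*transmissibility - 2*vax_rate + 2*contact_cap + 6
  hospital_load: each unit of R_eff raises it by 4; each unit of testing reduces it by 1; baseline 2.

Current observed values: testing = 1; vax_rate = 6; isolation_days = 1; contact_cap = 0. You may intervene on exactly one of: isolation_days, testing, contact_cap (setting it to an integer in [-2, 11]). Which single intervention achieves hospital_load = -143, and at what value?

set isolation_days = -2

Intervening on isolation_days: with other inputs at their observed values, hospital_load = 24*isolation_days - 95. Solving for -143 gives isolation_days = -2, within [-2, 11].
Intervening on testing: hospital_load = -testing - 70. Reaching -143 requires testing = 73, outside [-2, 11].
Intervening on contact_cap: hospital_load = -40*contact_cap - 71. Reaching -143 requires contact_cap = 9/5, not an integer.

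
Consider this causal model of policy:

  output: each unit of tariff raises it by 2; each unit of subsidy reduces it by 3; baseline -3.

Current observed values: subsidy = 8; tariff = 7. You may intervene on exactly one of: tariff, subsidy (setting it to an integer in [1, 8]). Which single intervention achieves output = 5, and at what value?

set subsidy = 2

Intervening on tariff: output = 2*tariff - 27. Reaching 5 requires tariff = 16, outside [1, 8].
Intervening on subsidy: with other inputs at their observed values, output = -3*subsidy + 11. Solving for 5 gives subsidy = 2, within [1, 8].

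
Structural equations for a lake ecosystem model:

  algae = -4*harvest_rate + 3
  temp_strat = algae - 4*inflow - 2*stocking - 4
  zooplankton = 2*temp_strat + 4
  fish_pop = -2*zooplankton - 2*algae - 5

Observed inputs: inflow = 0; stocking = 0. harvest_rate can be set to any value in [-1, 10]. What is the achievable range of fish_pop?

Substituting into the temp_strat equation gives temp_strat = -4*harvest_rate - 1.
zooplankton becomes -8*harvest_rate + 2.
This gives fish_pop = 24*harvest_rate - 15.
Linear in harvest_rate, so extremes are at the endpoints: harvest_rate = -1 gives fish_pop = -39; harvest_rate = 10 gives fish_pop = 225.

-39 to 225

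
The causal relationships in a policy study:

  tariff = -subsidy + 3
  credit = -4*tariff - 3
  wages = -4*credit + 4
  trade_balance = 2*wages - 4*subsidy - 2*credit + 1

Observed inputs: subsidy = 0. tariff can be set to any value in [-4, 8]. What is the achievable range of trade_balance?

Intervening on tariff fixes its value directly, overriding its dependence on subsidy.
Substituting into the wages equation gives wages = 16*tariff + 16.
Substituting into the trade_balance equation gives trade_balance = 40*tariff + 39.
Linear in tariff, so extremes are at the endpoints: tariff = -4 gives trade_balance = -121; tariff = 8 gives trade_balance = 359.

-121 to 359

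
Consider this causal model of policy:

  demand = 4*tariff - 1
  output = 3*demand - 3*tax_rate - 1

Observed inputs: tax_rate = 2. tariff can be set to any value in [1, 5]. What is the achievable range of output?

2 to 50

Substituting into the output equation gives output = 12*tariff - 10.
Linear in tariff, so extremes are at the endpoints: tariff = 1 gives output = 2; tariff = 5 gives output = 50.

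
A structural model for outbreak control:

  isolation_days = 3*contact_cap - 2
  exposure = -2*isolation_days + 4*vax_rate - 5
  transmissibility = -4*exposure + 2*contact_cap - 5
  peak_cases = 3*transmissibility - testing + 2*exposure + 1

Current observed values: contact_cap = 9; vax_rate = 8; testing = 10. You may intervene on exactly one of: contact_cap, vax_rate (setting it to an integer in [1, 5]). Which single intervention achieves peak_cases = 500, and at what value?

set vax_rate = 2

Intervening on contact_cap: peak_cases = 66*contact_cap - 334. Reaching 500 requires contact_cap = 139/11, not an integer.
Intervening on vax_rate: with other inputs at their observed values, peak_cases = -40*vax_rate + 580. Solving for 500 gives vax_rate = 2, within [1, 5].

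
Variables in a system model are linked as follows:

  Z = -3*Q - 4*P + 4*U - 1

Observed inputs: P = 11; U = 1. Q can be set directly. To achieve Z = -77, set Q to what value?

Substituting into the Z equation gives Z = -3*Q - 41.
Solve -3*Q - 41 = -77: Q = (-77 + 41) / -3 = 12.

Q = 12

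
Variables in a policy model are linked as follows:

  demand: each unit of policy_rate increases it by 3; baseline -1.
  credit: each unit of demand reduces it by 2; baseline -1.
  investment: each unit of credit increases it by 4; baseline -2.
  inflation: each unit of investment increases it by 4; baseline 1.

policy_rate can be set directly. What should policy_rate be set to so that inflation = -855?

Substituting into the credit equation gives credit = -6*policy_rate + 1.
This gives investment = -24*policy_rate + 2.
Substituting into the inflation equation gives inflation = -96*policy_rate + 9.
Solve -96*policy_rate + 9 = -855: policy_rate = (-855 - 9) / -96 = 9.

policy_rate = 9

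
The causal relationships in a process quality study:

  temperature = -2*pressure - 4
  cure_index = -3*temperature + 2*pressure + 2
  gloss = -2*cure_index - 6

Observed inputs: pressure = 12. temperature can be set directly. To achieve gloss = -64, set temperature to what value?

temperature = -1

Intervening on temperature fixes its value directly, overriding its dependence on pressure.
Substituting into the cure_index equation gives cure_index = -3*temperature + 26.
So gloss = 6*temperature - 58.
Solve 6*temperature - 58 = -64: temperature = (-64 + 58) / 6 = -1.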